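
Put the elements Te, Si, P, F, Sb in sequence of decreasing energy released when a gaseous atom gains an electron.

F > Te > Si > Sb > P

F is in period 2, group 17; Si is in period 3, group 14; P is in period 3, group 15; Sb is in period 5, group 15; Te is in period 5, group 16.
Electron affinity generally becomes more exothermic across a period toward the halogens and less exothermic down a group.
These span different periods and groups, so the two trends combine.
Sb > P: this pair runs against the simple trend — see the exception note.
Si > Sb: period and group pull opposite ways; the down-group shift dominates (134 vs 103 kJ/mol).
Te > Si: period and group pull opposite ways; the across-period shift dominates (190 vs 134 kJ/mol).
F > Te: both effects reinforce here, so F is clearly the higher of the two.
Note the exception: Sb has a higher electron affinity than P, contrary to the simple trend — both are half-filled np³, but the pairing/repulsion penalty for the added electron shrinks as the p orbitals become larger and more diffuse down the group, and for Sb that outweighs the weaker nuclear attraction.
Note the exception: Si has a higher electron affinity than P, contrary to the simple trend — adding an electron to P's half-filled 3p³ is unfavourable, so Si (3p²) has the more exothermic EA.
Tabulated electron affinity (kJ/mol): F 328, Si 134, P 72, Sb 103, Te 190.
So from highest to lowest: F > Te > Si > Sb > P.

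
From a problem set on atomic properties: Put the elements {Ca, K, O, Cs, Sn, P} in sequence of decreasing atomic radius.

Moving right in a period, electrons are added to the same shell under a stronger nuclear pull, so atoms get smaller; moving down, a new shell is opened and atoms get larger.
These span different periods and groups, so the two trends combine.
P > O: relative to O, both the across-period and down-group shifts push P's atomic radius up.
Sn > P: relative to P, both the across-period and down-group shifts push Sn's atomic radius up.
Ca > Sn: period and group pull opposite ways; the across-period shift dominates (171 vs 140 pm).
K > Ca: both are in period 4; the period trend gives K the larger value.
Cs > K: Cs sits below K in group 1, so the down-group effect alone puts Cs larger.
Tabulated atomic radius (pm): O 63, P 111, K 196, Ca 171, Sn 140, Cs 232.
So from largest to smallest: Cs > K > Ca > Sn > P > O.

Cs > K > Ca > Sn > P > O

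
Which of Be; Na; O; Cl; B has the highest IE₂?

Consider each +1 ion: Be⁺ still has 1 valence electron; Na⁺ is the bare [Ne] core; O⁺ still has 5 valence electrons; Cl⁺ still has 6 valence electrons; B⁺ still has 2 valence electrons.
Pulling an electron out of a noble-gas core costs far more than removing a remaining valence electron, so Na sits at the high end of IE_2.
Valence configurations: Be⁺ [He]2s¹, O⁺ [He]2s²2p³, Cl⁺ [Ne]3s²3p⁴, B⁺ [He]2s².
Tabulated IE_2 (kJ/mol): Be 1757, Na 4562, O 3388, Cl 2298, B 2427.
Hence IE_2: Be < Cl < B < O < Na.

Na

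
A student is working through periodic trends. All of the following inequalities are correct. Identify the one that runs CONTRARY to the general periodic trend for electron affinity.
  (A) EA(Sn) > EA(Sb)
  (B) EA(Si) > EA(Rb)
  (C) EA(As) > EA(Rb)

(A)

The general trend: electron affinity increases across a period and decreases down a group.
(A) Sn (period 5, group 14) vs Sb (period 5, group 15): the stated order contradicts the simple trend.
(B) Si (period 3, group 14) vs Rb (period 5, group 1): the stated order agrees with the simple trend.
(C) As (period 4, group 15) vs Rb (period 5, group 1): the stated order agrees with the simple trend.
The exception is (A): adding an electron to Sb's half-filled 5p³ is unfavourable, so Sn has the more exothermic EA.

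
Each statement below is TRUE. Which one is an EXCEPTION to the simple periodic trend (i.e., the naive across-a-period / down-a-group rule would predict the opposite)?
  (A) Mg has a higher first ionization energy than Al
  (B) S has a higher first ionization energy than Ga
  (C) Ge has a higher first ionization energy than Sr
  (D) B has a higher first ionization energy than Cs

(A)

The general trend: first ionization energy increases across a period and decreases down a group.
(A) Mg (period 3, group 2) vs Al (period 3, group 13): the stated order contradicts the simple trend.
(B) S (period 3, group 16) vs Ga (period 4, group 13): the stated order agrees with the simple trend.
(C) Ge (period 4, group 14) vs Sr (period 5, group 2): the stated order agrees with the simple trend.
(D) B (period 2, group 13) vs Cs (period 6, group 1): the stated order agrees with the simple trend.
The exception is (A): Al's single 3p electron is easier to remove than one from Mg's filled 3s².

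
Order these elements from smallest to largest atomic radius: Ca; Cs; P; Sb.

P < Sb < Ca < Cs

P is in period 3, group 15; Ca is in period 4, group 2; Sb is in period 5, group 15; Cs is in period 6, group 1.
Across a period the added protons contract the valence shell; down a group each new principal shell makes the atom larger.
Neither a single period nor a single group — weigh both effects.
Sb > P: they share group 15; the group trend gives Sb the larger value.
Ca > Sb: period and group pull opposite ways; the across-period shift dominates (171 vs 140 pm).
Cs > Ca: both effects reinforce here, so Cs is clearly the larger of the two.
For reference (pm): P 111, Ca 171, Sb 140, Cs 232.
So from smallest to largest: P < Sb < Ca < Cs.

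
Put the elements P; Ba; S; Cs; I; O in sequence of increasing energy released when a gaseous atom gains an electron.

O is in period 2, group 16; P is in period 3, group 15; S is in period 3, group 16; I is in period 5, group 17; Cs is in period 6, group 1; Ba is in period 6, group 2.
Adding an electron releases more energy for atoms nearer the top right (short of the noble gases).
Here both period and group differ, so the two effects have to be weighed against each other.
Cs > Ba: this pair runs against the simple trend — see the exception note.
P > Cs: relative to Cs, both the across-period and down-group shifts push P's electron affinity up.
O > P: both effects reinforce here, so O is clearly the higher of the two.
S > O: this pair runs against the simple trend — see the exception note.
I > S: the two effects oppose for this pair; the across-period effect wins (295 vs 200 kJ/mol).
Note the exception: Cs has a higher electron affinity than Ba, contrary to the simple trend — adding an electron to Ba (ns²) has to open a new, higher-energy np subshell, which is unfavourable.
Note the exception: S has a higher electron affinity than O, contrary to the simple trend — the compact 2p subshell of O repels the added electron more than S's larger 3p does.
Tabulated electron affinity (kJ/mol): O 141, P 72, S 200, I 295, Cs 46, Ba 14.
So from lowest to highest: Ba < Cs < P < O < S < I.

Ba < Cs < P < O < S < I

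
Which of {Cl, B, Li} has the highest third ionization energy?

After 2 electrons have been removed, what remains? Cl²⁺ still has 5 valence electrons; B²⁺ still has 1 valence electron; Li²⁺ is already 1 electron into the core.
Breaking into a closed-shell core is much more expensive than removing a leftover valence electron — Li has the largest IE_3 here.
Valence configurations: Cl²⁺ [Ne]3s²3p³, B²⁺ [He]2s¹.
The numbers (kJ/mol): Cl 3822, B 3660, Li 11815.
Hence IE_3: B < Cl < Li.

Li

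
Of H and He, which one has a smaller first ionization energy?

H is in period 1, group 1; He is in period 1, group 18.
Across a period the outer electron is held more tightly (higher IE₁); down a group it sits in a higher shell, more shielded, and comes off more easily.
All lie in period 1, so first ionization energy increases left to right.
So H has the smaller first ionization energy (H < He).

H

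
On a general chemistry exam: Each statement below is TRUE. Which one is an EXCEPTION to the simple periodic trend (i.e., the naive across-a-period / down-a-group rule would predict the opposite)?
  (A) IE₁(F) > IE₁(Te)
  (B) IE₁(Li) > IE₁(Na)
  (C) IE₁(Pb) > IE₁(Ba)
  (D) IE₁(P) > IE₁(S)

(D)

The general trend: IE₁ increases across a period and decreases down a group.
(A) F (period 2, group 17) vs Te (period 5, group 16): the stated order agrees with the simple trend.
(B) Li (period 2, group 1) vs Na (period 3, group 1): the stated order agrees with the simple trend.
(C) Pb (period 6, group 14) vs Ba (period 6, group 2): the stated order agrees with the simple trend.
(D) P (period 3, group 15) vs S (period 3, group 16): the stated order contradicts the simple trend.
The exception is (D): S (3p⁴) ionizes more easily than half-filled P (3p³) because the paired 3p electron in S is pushed out by e⁻–e⁻ repulsion.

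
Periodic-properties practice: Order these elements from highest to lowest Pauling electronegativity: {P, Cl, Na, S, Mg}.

Cl > S > P > Mg > Na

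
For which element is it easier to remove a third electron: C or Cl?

The third ionization energy removes an electron from the +2 ion. For each element: C²⁺ still has 2 valence electrons; Cl²⁺ still has 5 valence electrons.
All are still removing valence electrons, so compare the +2 ions as you would atoms: IE_3 generally rises across a period (higher Z_eff) and falls down a group (larger shell), subject to the usual subshell exceptions.
Valence configurations: C²⁺ [He]2s², Cl²⁺ [Ne]3s²3p³.
The numbers (kJ/mol): C 4620, Cl 3822.
Putting it together, IE_3: Cl < C.

Cl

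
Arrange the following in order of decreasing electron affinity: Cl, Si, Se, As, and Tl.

Cl > Se > Si > As > Tl

EA tends to increase across a period and decrease down a group, though the pattern is less regular than for IE or radius.
Here both period and group differ, so the two effects have to be weighed against each other.
As > Tl: both effects reinforce here, so As is clearly the higher of the two.
Si > As: the two effects oppose for this pair; the down-group effect wins (134 vs 78 kJ/mol).
Se > Si: the two effects oppose for this pair; the across-period effect wins (195 vs 134 kJ/mol).
Cl > Se: relative to Se, both the across-period and down-group shifts push Cl's electron affinity up.
For reference (kJ/mol): Si 134, Cl 349, As 78, Se 195, Tl 19.
So from highest to lowest: Cl > Se > Si > As > Tl.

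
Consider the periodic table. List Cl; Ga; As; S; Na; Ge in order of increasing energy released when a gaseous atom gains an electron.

Ga < Na < As < Ge < S < Cl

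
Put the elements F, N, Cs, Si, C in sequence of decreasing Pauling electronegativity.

C is in period 2, group 14; N is in period 2, group 15; F is in period 2, group 17; Si is in period 3, group 14; Cs is in period 6, group 1.
EN rises left→right (higher Z_eff, smaller atoms) and falls top→bottom (larger, more shielded atoms).
Here both period and group differ, so the two effects have to be weighed against each other.
Si > Cs: relative to Cs, both the across-period and down-group shifts push Si's electronegativity up.
C > Si: C sits above Si in group 14, so the down-group effect alone puts C higher.
N > C: both are in period 2; the period trend gives N the larger value.
F > N: both are in period 2; the period trend gives F the larger value.
Approximate values (Pauling): C 2.55, N 3.04, F 3.98, Si 1.90, Cs 0.79.
So from highest to lowest: F > N > C > Si > Cs.

F, N, C, Si, Cs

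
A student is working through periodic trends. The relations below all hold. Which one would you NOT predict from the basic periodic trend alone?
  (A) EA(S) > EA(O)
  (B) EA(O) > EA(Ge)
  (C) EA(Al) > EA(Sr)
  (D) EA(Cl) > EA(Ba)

The general trend: electron affinity increases across a period and decreases down a group.
(A) S (period 3, group 16) vs O (period 2, group 16): the stated order contradicts the simple trend.
(B) O (period 2, group 16) vs Ge (period 4, group 14): the stated order agrees with the simple trend.
(C) Al (period 3, group 13) vs Sr (period 5, group 2): the stated order agrees with the simple trend.
(D) Cl (period 3, group 17) vs Ba (period 6, group 2): the stated order agrees with the simple trend.
The exception is (A): the compact 2p subshell of O repels the added electron more than S's larger 3p does.

(A)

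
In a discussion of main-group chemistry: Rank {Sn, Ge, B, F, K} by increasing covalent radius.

B is in period 2, group 13; F is in period 2, group 17; K is in period 4, group 1; Ge is in period 4, group 14; Sn is in period 5, group 14.
Moving right in a period, electrons are added to the same shell under a stronger nuclear pull, so atoms get smaller; moving down, a new shell is opened and atoms get larger.
Neither a single period nor a single group — weigh both effects.
B > F: both are in period 2; the period trend gives B the larger value.
Ge > B: the two effects oppose for this pair; the down-group effect wins (121 vs 85 pm).
Sn > Ge: they share group 14; the group trend gives Sn the larger value.
K > Sn: the two effects oppose for this pair; the across-period effect wins (196 vs 140 pm).
Approximate values (pm): B 85, F 64, K 196, Ge 121, Sn 140.
So from smallest to largest: F < B < Ge < Sn < K.

F < B < Ge < Sn < K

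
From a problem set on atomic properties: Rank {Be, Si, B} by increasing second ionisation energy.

Si < Be < B

IE_2 is the cost of taking one more electron from the +1 cation: Be⁺ still has 1 valence electron; Si⁺ still has 3 valence electrons; B⁺ still has 2 valence electrons.
All are still removing valence electrons, so compare the +1 ions as you would atoms: IE_2 generally rises across a period (higher Z_eff) and falls down a group (larger shell), subject to the usual subshell exceptions.
Valence configurations: Be⁺ [He]2s¹, Si⁺ [Ne]3s²3p¹, B⁺ [He]2s².
Tabulated IE_2 (kJ/mol): Be 1757, Si 1577, B 2427.
Overall IE_2 order: Si < Be < B.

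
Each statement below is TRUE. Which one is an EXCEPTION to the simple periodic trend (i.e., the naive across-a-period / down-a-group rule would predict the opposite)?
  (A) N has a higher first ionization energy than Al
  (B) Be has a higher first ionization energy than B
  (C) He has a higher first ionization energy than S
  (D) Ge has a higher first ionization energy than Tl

(B)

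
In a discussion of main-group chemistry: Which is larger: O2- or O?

Forming O2- adds 2 electrons to O. More electron–electron repulsion in the same shell, with unchanged nuclear charge, lets the cloud expand.
An anion is larger than its parent atom: O2- > O.

O2-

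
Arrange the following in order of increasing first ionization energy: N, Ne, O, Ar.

IE₁ increases left→right with effective nuclear charge and decreases top→bottom as the valence shell moves farther out.
These span different periods and groups, so the two trends combine.
N > O: this pair runs against the simple trend — see the exception note.
Ar > N: period and group pull opposite ways; the across-period shift dominates (1521 vs 1402 kJ/mol).
Ne > Ar: they share group 18; the group trend gives Ne the larger value.
Note the exception: N has a higher first ionization energy than O, contrary to the simple trend — pairing an electron in O's 2p⁴ costs repulsion energy, so O ionizes more easily than half-filled N (2p³).
Approximate values (kJ/mol): N 1402, O 1314, Ne 2081, Ar 1521.
So from lowest to highest: O < N < Ar < Ne.

O < N < Ar < Ne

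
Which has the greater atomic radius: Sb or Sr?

Atomic radius shrinks across a period as nuclear charge pulls the same shell inward, and grows down a group as new shells are added.
All lie in period 5, so atomic radius increases right to left.
So Sr has the greater atomic radius (Sr > Sb).

Sr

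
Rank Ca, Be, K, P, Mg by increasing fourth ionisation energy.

P < K < Ca < Mg < Be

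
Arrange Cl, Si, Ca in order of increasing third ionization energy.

Si < Cl < Ca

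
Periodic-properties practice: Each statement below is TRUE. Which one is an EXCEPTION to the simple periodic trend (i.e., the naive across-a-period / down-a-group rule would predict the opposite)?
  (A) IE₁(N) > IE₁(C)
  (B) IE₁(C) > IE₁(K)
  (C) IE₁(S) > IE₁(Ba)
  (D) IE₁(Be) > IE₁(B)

The general trend: IE₁ increases across a period and decreases down a group.
(A) N (period 2, group 15) vs C (period 2, group 14): the stated order agrees with the simple trend.
(B) C (period 2, group 14) vs K (period 4, group 1): the stated order agrees with the simple trend.
(C) S (period 3, group 16) vs Ba (period 6, group 2): the stated order agrees with the simple trend.
(D) Be (period 2, group 2) vs B (period 2, group 13): the stated order contradicts the simple trend.
The exception is (D): removing B's lone 2p electron is easier than breaking Be's filled 2s².

(D)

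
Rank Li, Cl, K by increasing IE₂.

Cl < K < Li

After 1 electron has been removed, what remains? Li⁺ is the bare [He] core; Cl⁺ still has 6 valence electrons; K⁺ is the bare [Ar] core.
Breaking into a closed-shell core is much more expensive than removing a leftover valence electron — K and Li have the largest IE_2 here.
Approximate IE_2 values (kJ/mol): Li 7298, Cl 2298, K 3052.
Overall IE_2 order: Cl < K < Li.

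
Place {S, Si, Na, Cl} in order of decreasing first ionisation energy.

Cl > S > Si > Na

Removing the outermost electron gets harder across a period and easier down a group.
All lie in period 3, so first ionization energy increases left to right.
So from highest to lowest: Cl > S > Si > Na.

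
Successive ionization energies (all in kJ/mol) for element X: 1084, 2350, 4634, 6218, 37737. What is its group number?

Look for the largest jump between consecutive ionization energies: IE5/IE4 ≈ 6.1, far larger than any earlier ratio.
That jump marks the point where a core electron is being removed. So the atom has 4 valence electrons.
A main-group element with 4 valence electrons is in group 14.

Group 14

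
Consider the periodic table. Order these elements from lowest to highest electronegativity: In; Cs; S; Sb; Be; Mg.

Be is in period 2, group 2; Mg is in period 3, group 2; S is in period 3, group 16; In is in period 5, group 13; Sb is in period 5, group 15; Cs is in period 6, group 1.
Atoms toward the upper right of the periodic table pull bonding electrons most strongly.
Neither a single period nor a single group — weigh both effects.
Mg > Cs: relative to Cs, both the across-period and down-group shifts push Mg's electronegativity up.
Be > Mg: Be sits above Mg in group 2, so the down-group effect alone puts Be higher.
In > Be: period and group pull opposite ways; the across-period shift dominates (1.78 vs 1.57).
Sb > In: Sb lies to the right of In in period 5, so the across-period effect alone puts Sb higher.
S > Sb: relative to Sb, both the across-period and down-group shifts push S's electronegativity up.
For reference (Pauling): Be 1.57, Mg 1.31, S 2.58, In 1.78, Sb 2.05, Cs 0.79.
So from lowest to highest: Cs < Mg < Be < In < Sb < S.

Cs < Mg < Be < In < Sb < S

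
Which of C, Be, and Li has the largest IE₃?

Be

After 2 electrons have been removed, what remains? C²⁺ still has 2 valence electrons; Be²⁺ is the bare [He] core; Li²⁺ is already 1 electron into the core.
Pulling an electron out of a noble-gas core costs far more than removing a remaining valence electron, so Li and Be sit at the high end of IE_3.
Tabulated IE_3 (kJ/mol): C 4620, Be 14849, Li 11815.
Hence IE_3: C < Li < Be.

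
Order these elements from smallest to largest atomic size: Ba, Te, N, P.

N is in period 2, group 15; P is in period 3, group 15; Te is in period 5, group 16; Ba is in period 6, group 2.
Radius decreases left→right (rising Z_eff, same n) and increases top→bottom (higher n).
Neither a single period nor a single group — weigh both effects.
P > N: they share group 15; the group trend gives P the larger value.
Te > P: the two effects oppose for this pair; the down-group effect wins (136 vs 111 pm).
Ba > Te: relative to Te, both the across-period and down-group shifts push Ba's atomic radius up.
Approximate values (pm): N 71, P 111, Te 136, Ba 196.
So from smallest to largest: N < P < Te < Ba.

N < P < Te < Ba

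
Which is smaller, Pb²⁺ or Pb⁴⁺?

Pb⁴⁺

Both ions have Z = 82 protons, but Pb⁴⁺ has lost more electrons, so its remaining electrons feel a larger effective nuclear charge per electron and are pulled in more tightly.
Higher positive charge → smaller ion, so Pb²⁺ > Pb⁴⁺.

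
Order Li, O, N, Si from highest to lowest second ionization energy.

Li, O, N, Si

After 1 electron has been removed, what remains? Li⁺ is the bare [He] core; O⁺ still has 5 valence electrons; N⁺ still has 4 valence electrons; Si⁺ still has 3 valence electrons.
Core electrons are held far more tightly than valence electrons, so Li tops the IE_2 order.
Valence configurations: O⁺ [He]2s²2p³, N⁺ [He]2s²2p², Si⁺ [Ne]3s²3p¹.
Tabulated IE_2 (kJ/mol): Li 7298, O 3388, N 2856, Si 1577.
Putting it together, IE_2: Si < N < O < Li.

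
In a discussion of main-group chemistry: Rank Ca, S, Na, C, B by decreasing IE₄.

B, Na, Ca, C, S

The fourth ionization energy removes an electron from the +3 ion. For each element: Ca³⁺ is already 1 electron into the core; S³⁺ still has 3 valence electrons; Na³⁺ is already 2 electrons into the core; C³⁺ still has 1 valence electron; B³⁺ is the bare [He] core.
Pulling an electron out of a noble-gas core costs far more than removing a remaining valence electron, so Ca, Na and B sit at the high end of IE_4.
Valence configurations: S³⁺ [Ne]3s²3p¹, C³⁺ [He]2s¹.
Tabulated IE_4 (kJ/mol): Ca 6491, S 4556, Na 9543, C 6223, B 25026.
Putting it together, IE_4: S < C < Ca < Na < B.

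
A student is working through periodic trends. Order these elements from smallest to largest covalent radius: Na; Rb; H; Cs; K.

H, Na, K, Rb, Cs

H is in period 1, group 1; Na is in period 3, group 1; K is in period 4, group 1; Rb is in period 5, group 1; Cs is in period 6, group 1.
Across a period the added protons contract the valence shell; down a group each new principal shell makes the atom larger.
All are in group 1, so atomic radius increases down the group.
So from smallest to largest: H < Na < K < Rb < Cs.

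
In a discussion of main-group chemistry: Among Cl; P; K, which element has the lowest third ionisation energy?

The third ionization energy removes an electron from the +2 ion. For each element: Cl²⁺ still has 5 valence electrons; P²⁺ still has 3 valence electrons; K²⁺ is already 1 electron into the core.
Core electrons are held far more tightly than valence electrons, so K tops the IE_3 order.
Valence configurations: Cl²⁺ [Ne]3s²3p³, P²⁺ [Ne]3s²3p¹.
Approximate IE_3 values (kJ/mol): Cl 3822, P 2914, K 4420.
Putting it together, IE_3: P < Cl < K.

P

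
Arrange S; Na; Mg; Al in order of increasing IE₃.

Al < S < Na < Mg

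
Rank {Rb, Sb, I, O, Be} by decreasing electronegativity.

Be is in period 2, group 2; O is in period 2, group 16; Rb is in period 5, group 1; Sb is in period 5, group 15; I is in period 5, group 17.
Electronegativity increases across a period and decreases down a group, tracking effective nuclear charge and atomic size.
Here both period and group differ, so the two effects have to be weighed against each other.
Be > Rb: both effects reinforce here, so Be is clearly the higher of the two.
Sb > Be: period and group pull opposite ways; the across-period shift dominates (2.05 vs 1.57).
I > Sb: I lies to the right of Sb in period 5, so the across-period effect alone puts I higher.
O > I: the two effects oppose for this pair; the down-group effect wins (3.44 vs 2.66).
Tabulated electronegativity (Pauling): Be 1.57, O 3.44, Rb 0.82, Sb 2.05, I 2.66.
So from highest to lowest: O > I > Sb > Be > Rb.

O, I, Sb, Be, Rb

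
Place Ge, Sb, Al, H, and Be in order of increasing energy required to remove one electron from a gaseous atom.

H is in period 1, group 1; Be is in period 2, group 2; Al is in period 3, group 13; Ge is in period 4, group 14; Sb is in period 5, group 15.
Across a period the outer electron is held more tightly (higher IE₁); down a group it sits in a higher shell, more shielded, and comes off more easily.
A diagonal step moves right (one effect) and down (the opposite effect) at once.
Ge > Al: period and group pull opposite ways; the across-period shift dominates (762 vs 578 kJ/mol).
Sb > Ge: the two effects oppose for this pair; the across-period effect wins (831 vs 762 kJ/mol).
Be > Sb: period and group pull opposite ways; the down-group shift dominates (900 vs 831 kJ/mol).
H > Be: period and group pull opposite ways; the down-group shift dominates (1312 vs 900 kJ/mol).
Approximate values (kJ/mol): H 1312, Be 900, Al 578, Ge 762, Sb 831.
So from lowest to highest: Al < Ge < Sb < Be < H.

Al < Ge < Sb < Be < H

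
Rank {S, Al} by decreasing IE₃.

S > Al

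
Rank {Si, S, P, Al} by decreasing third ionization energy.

After 2 electrons have been removed, what remains? Si²⁺ still has 2 valence electrons; S²⁺ still has 4 valence electrons; P²⁺ still has 3 valence electrons; Al²⁺ still has 1 valence electron.
All are still removing valence electrons, so compare the +2 ions as you would atoms: IE_3 generally rises across a period (higher Z_eff) and falls down a group (larger shell), subject to the usual subshell exceptions.
Valence configurations: Si²⁺ [Ne]3s², S²⁺ [Ne]3s²3p², P²⁺ [Ne]3s²3p¹, Al²⁺ [Ne]3s¹.
P²⁺ loses a lone 3p electron whereas Si²⁺ must break into a filled 3s² pair, so IE_3(Si) > IE_3(P) even though P has the higher nuclear charge.
Tabulated IE_3 (kJ/mol): Si 3232, S 3357, P 2914, Al 2745.
So the third ionization energies run Al < P < Si < S.

S, Si, P, Al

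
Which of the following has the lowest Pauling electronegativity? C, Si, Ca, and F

Ca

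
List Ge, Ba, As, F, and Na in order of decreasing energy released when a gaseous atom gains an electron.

F, Ge, As, Na, Ba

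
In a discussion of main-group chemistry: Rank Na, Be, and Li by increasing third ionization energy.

Na, Li, Be

After 2 electrons have been removed, what remains? Na²⁺ is already 1 electron into the core; Be²⁺ is the bare [He] core; Li²⁺ is already 1 electron into the core.
All of these are removing an electron from a noble-gas core or deeper; the smaller core (lower principal quantum number) is held far more tightly, and within a period the higher nuclear charge binds the same core more tightly.
Tabulated IE_3 (kJ/mol): Na 6910, Be 14849, Li 11815.
Hence IE_3: Na < Li < Be.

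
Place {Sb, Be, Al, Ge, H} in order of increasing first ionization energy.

Al < Ge < Sb < Be < H

H is in period 1, group 1; Be is in period 2, group 2; Al is in period 3, group 13; Ge is in period 4, group 14; Sb is in period 5, group 15.
IE₁ increases left→right with effective nuclear charge and decreases top→bottom as the valence shell moves farther out.
These sit on a diagonal, where the across-period and down-group effects partly cancel.
Ge > Al: the two effects oppose for this pair; the across-period effect wins (762 vs 578 kJ/mol).
Sb > Ge: the two effects oppose for this pair; the across-period effect wins (831 vs 762 kJ/mol).
Be > Sb: the two effects oppose for this pair; the down-group effect wins (900 vs 831 kJ/mol).
H > Be: period and group pull opposite ways; the down-group shift dominates (1312 vs 900 kJ/mol).
Approximate values (kJ/mol): H 1312, Be 900, Al 578, Ge 762, Sb 831.
So from lowest to highest: Al < Ge < Sb < Be < H.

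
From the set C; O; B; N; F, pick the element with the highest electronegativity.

F

Atoms toward the upper right of the periodic table pull bonding electrons most strongly.
All lie in period 2, so electronegativity increases left to right.
The highest electronegativity among these belongs to F.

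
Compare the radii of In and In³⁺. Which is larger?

Forming In³⁺ removes 3 electrons from In. Fewer electrons for the same nuclear charge means less shielding and a higher Z_eff on the remaining electrons, and for main-group metals the entire outer shell is lost.
A cation is smaller than its parent atom: In³⁺ < In.

In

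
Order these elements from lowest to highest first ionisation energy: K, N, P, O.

K, P, O, N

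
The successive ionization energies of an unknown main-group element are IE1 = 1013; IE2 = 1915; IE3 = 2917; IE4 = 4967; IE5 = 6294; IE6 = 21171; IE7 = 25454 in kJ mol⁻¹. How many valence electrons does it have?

5

Look for the largest jump between consecutive ionization energies: IE6/IE5 ≈ 3.4, far larger than any earlier ratio.
That jump marks the point where a core electron is being removed. So the atom has 5 valence electrons.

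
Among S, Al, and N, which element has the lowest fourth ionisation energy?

IE_4 is the cost of taking one more electron from the +3 cation: S³⁺ still has 3 valence electrons; Al³⁺ is the bare [Ne] core; N³⁺ still has 2 valence electrons.
Breaking into a closed-shell core is much more expensive than removing a leftover valence electron — Al has the largest IE_4 here.
Valence configurations: S³⁺ [Ne]3s²3p¹, N³⁺ [He]2s².
Tabulated IE_4 (kJ/mol): S 4556, Al 11577, N 7475.
Hence IE_4: S < N < Al.

S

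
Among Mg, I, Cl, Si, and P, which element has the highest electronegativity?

Cl

Mg is in period 3, group 2; Si is in period 3, group 14; P is in period 3, group 15; Cl is in period 3, group 17; I is in period 5, group 17.
Smaller atoms with higher effective nuclear charge are more electronegative.
These span different periods and groups, so the two trends combine.
Si > Mg: Si lies to the right of Mg in period 3, so the across-period effect alone puts Si higher.
P > Si: P lies to the right of Si in period 3, so the across-period effect alone puts P higher.
I > P: period and group pull opposite ways; the across-period shift dominates (2.66 vs 2.19).
Cl > I: Cl sits above I in group 17, so the down-group effect alone puts Cl higher.
Tabulated electronegativity (Pauling): Mg 1.31, Si 1.90, P 2.19, Cl 3.16, I 2.66.
The highest electronegativity among these belongs to Cl.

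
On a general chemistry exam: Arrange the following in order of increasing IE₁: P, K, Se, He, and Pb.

K < Pb < Se < P < He

He is in period 1, group 18; P is in period 3, group 15; K is in period 4, group 1; Se is in period 4, group 16; Pb is in period 6, group 14.
Removing the outermost electron gets harder across a period and easier down a group.
Here both period and group differ, so the two effects have to be weighed against each other.
Pb > K: the two effects oppose for this pair; the across-period effect wins (716 vs 419 kJ/mol).
Se > Pb: both effects reinforce here, so Se is clearly the higher of the two.
P > Se: period and group pull opposite ways; the down-group shift dominates (1012 vs 941 kJ/mol).
He > P: relative to P, both the across-period and down-group shifts push He's first ionization energy up.
For reference (kJ/mol): He 2372, P 1012, K 419, Se 941, Pb 716.
So from lowest to highest: K < Pb < Se < P < He.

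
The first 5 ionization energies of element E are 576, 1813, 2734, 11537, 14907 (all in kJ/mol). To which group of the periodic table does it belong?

Group 13

Look for the largest jump between consecutive ionization energies: IE4/IE3 ≈ 4.2, far larger than any earlier ratio.
That jump marks the point where a core electron is being removed. So the atom has 3 valence electrons.
A main-group element with 3 valence electrons is in group 13.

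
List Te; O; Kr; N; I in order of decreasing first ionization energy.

N > Kr > O > I > Te

N is in period 2, group 15; O is in period 2, group 16; Kr is in period 4, group 18; Te is in period 5, group 16; I is in period 5, group 17.
Removing the outermost electron gets harder across a period and easier down a group.
These span different periods and groups, so the two trends combine.
I > Te: both are in period 5; the period trend gives I the larger value.
O > I: the two effects oppose for this pair; the down-group effect wins (1314 vs 1008 kJ/mol).
Kr > O: the two effects oppose for this pair; the across-period effect wins (1351 vs 1314 kJ/mol).
N > Kr: the two effects oppose for this pair; the down-group effect wins (1402 vs 1351 kJ/mol).
Note the exception: N has a higher first ionization energy than O, contrary to the simple trend — pairing an electron in O's 2p⁴ costs repulsion energy, so O ionizes more easily than half-filled N (2p³).
For reference (kJ/mol): N 1402, O 1314, Kr 1351, Te 869, I 1008.
So from highest to lowest: N > Kr > O > I > Te.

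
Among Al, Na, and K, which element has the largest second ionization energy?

Na

After 1 electron has been removed, what remains? Al⁺ still has 2 valence electrons; Na⁺ is the bare [Ne] core; K⁺ is the bare [Ar] core.
Breaking into a closed-shell core is much more expensive than removing a leftover valence electron — K and Na have the largest IE_2 here.
Tabulated IE_2 (kJ/mol): Al 1817, Na 4562, K 3052.
So the second ionization energies run Al < K < Na.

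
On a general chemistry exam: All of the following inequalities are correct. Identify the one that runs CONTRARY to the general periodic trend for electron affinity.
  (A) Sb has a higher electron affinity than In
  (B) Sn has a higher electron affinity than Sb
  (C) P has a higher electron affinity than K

(B)

The general trend: electron affinity increases across a period and decreases down a group.
(A) Sb (period 5, group 15) vs In (period 5, group 13): the stated order agrees with the simple trend.
(B) Sn (period 5, group 14) vs Sb (period 5, group 15): the stated order contradicts the simple trend.
(C) P (period 3, group 15) vs K (period 4, group 1): the stated order agrees with the simple trend.
The exception is (B): adding an electron to Sb's half-filled 5p³ is unfavourable, so Sn has the more exothermic EA.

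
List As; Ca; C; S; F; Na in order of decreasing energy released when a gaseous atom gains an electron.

C is in period 2, group 14; F is in period 2, group 17; Na is in period 3, group 1; S is in period 3, group 16; Ca is in period 4, group 2; As is in period 4, group 15.
Electron affinity generally becomes more exothermic across a period toward the halogens and less exothermic down a group.
These span different periods and groups, so the two trends combine.
Na > Ca: the two effects oppose for this pair; the down-group effect wins (53 vs 2 kJ/mol).
As > Na: period and group pull opposite ways; the across-period shift dominates (78 vs 53 kJ/mol).
C > As: the two effects oppose for this pair; the down-group effect wins (122 vs 78 kJ/mol).
S > C: period and group pull opposite ways; the across-period shift dominates (200 vs 122 kJ/mol).
F > S: both effects reinforce here, so F is clearly the higher of the two.
Tabulated electron affinity (kJ/mol): C 122, F 328, Na 53, S 200, Ca 2, As 78.
So from highest to lowest: F > S > C > As > Na > Ca.

F, S, C, As, Na, Ca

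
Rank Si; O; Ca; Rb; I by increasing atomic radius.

O < Si < I < Ca < Rb

O is in period 2, group 16; Si is in period 3, group 14; Ca is in period 4, group 2; Rb is in period 5, group 1; I is in period 5, group 17.
Atomic radius shrinks across a period as nuclear charge pulls the same shell inward, and grows down a group as new shells are added.
These span different periods and groups, so the two trends combine.
Si > O: both effects reinforce here, so Si is clearly the larger of the two.
I > Si: the two effects oppose for this pair; the down-group effect wins (133 vs 116 pm).
Ca > I: the two effects oppose for this pair; the across-period effect wins (171 vs 133 pm).
Rb > Ca: relative to Ca, both the across-period and down-group shifts push Rb's atomic radius up.
For reference (pm): O 63, Si 116, Ca 171, Rb 210, I 133.
So from smallest to largest: O < Si < I < Ca < Rb.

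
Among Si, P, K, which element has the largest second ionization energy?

K

Consider each +1 ion: Si⁺ still has 3 valence electrons; P⁺ still has 4 valence electrons; K⁺ is the bare [Ar] core.
Pulling an electron out of a noble-gas core costs far more than removing a remaining valence electron, so K sits at the high end of IE_2.
Valence configurations: Si⁺ [Ne]3s²3p¹, P⁺ [Ne]3s²3p².
The numbers (kJ/mol): Si 1577, P 1907, K 3052.
Hence IE_2: Si < P < K.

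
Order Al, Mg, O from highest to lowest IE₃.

Mg > O > Al

The third ionization energy removes an electron from the +2 ion. For each element: Al²⁺ still has 1 valence electron; Mg²⁺ is the bare [Ne] core; O²⁺ still has 4 valence electrons.
Core electrons are held far more tightly than valence electrons, so Mg tops the IE_3 order.
Valence configurations: Al²⁺ [Ne]3s¹, O²⁺ [He]2s²2p².
Tabulated IE_3 (kJ/mol): Al 2745, Mg 7733, O 5300.
Hence IE_3: Al < O < Mg.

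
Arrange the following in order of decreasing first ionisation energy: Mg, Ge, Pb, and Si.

Si > Ge > Mg > Pb

Removing the outermost electron gets harder across a period and easier down a group.
Neither a single period nor a single group — weigh both effects.
Mg > Pb: period and group pull opposite ways; the down-group shift dominates (738 vs 716 kJ/mol).
Ge > Mg: period and group pull opposite ways; the across-period shift dominates (762 vs 738 kJ/mol).
Si > Ge: they share group 14; the group trend gives Si the larger value.
For reference (kJ/mol): Mg 738, Si 786, Ge 762, Pb 716.
So from highest to lowest: Si > Ge > Mg > Pb.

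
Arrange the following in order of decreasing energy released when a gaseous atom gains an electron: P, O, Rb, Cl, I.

Cl > I > O > P > Rb

EA tends to increase across a period and decrease down a group, though the pattern is less regular than for IE or radius.
Here both period and group differ, so the two effects have to be weighed against each other.
P > Rb: both effects reinforce here, so P is clearly the higher of the two.
O > P: both effects reinforce here, so O is clearly the higher of the two.
I > O: period and group pull opposite ways; the across-period shift dominates (295 vs 141 kJ/mol).
Cl > I: Cl sits above I in group 17, so the down-group effect alone puts Cl higher.
Tabulated electron affinity (kJ/mol): O 141, P 72, Cl 349, Rb 47, I 295.
So from highest to lowest: Cl > I > O > P > Rb.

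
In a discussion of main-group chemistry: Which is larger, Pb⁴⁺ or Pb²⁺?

Pb²⁺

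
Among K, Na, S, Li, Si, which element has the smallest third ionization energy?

Si

IE_3 is the cost of taking one more electron from the +2 cation: K²⁺ is already 1 electron into the core; Na²⁺ is already 1 electron into the core; S²⁺ still has 4 valence electrons; Li²⁺ is already 1 electron into the core; Si²⁺ still has 2 valence electrons.
Core electrons are held far more tightly than valence electrons, so K, Na and Li top the IE_3 order.
Valence configurations: S²⁺ [Ne]3s²3p², Si²⁺ [Ne]3s².
Approximate IE_3 values (kJ/mol): K 4420, Na 6910, S 3357, Li 11815, Si 3232.
Putting it together, IE_3: Si < S < K < Na < Li.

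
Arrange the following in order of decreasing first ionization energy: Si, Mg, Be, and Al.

Be > Si > Mg > Al

Be is in period 2, group 2; Mg is in period 3, group 2; Al is in period 3, group 13; Si is in period 3, group 14.
Across a period the outer electron is held more tightly (higher IE₁); down a group it sits in a higher shell, more shielded, and comes off more easily.
Neither a single period nor a single group — weigh both effects.
Mg > Al: this pair runs against the simple trend — see the exception note.
Si > Mg: both are in period 3; the period trend gives Si the larger value.
Be > Si: period and group pull opposite ways; the down-group shift dominates (900 vs 786 kJ/mol).
Note the exception: Mg has a higher first ionization energy than Al, contrary to the simple trend — Al's single 3p electron is easier to remove than one from Mg's filled 3s².
Approximate values (kJ/mol): Be 900, Mg 738, Al 578, Si 786.
So from highest to lowest: Be > Si > Mg > Al.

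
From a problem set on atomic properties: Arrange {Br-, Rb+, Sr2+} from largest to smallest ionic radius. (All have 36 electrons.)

Br- > Rb+ > Sr2+

All of these have 36 electrons, so size is governed by nuclear charge alone: the more protons, the stronger the pull on the same electron cloud, and the smaller the ion.
Nuclear charges: Sr2+ (Z=38), Rb+ (Z=37), Br- (Z=35).
Largest to smallest: Br- > Rb+ > Sr2+.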